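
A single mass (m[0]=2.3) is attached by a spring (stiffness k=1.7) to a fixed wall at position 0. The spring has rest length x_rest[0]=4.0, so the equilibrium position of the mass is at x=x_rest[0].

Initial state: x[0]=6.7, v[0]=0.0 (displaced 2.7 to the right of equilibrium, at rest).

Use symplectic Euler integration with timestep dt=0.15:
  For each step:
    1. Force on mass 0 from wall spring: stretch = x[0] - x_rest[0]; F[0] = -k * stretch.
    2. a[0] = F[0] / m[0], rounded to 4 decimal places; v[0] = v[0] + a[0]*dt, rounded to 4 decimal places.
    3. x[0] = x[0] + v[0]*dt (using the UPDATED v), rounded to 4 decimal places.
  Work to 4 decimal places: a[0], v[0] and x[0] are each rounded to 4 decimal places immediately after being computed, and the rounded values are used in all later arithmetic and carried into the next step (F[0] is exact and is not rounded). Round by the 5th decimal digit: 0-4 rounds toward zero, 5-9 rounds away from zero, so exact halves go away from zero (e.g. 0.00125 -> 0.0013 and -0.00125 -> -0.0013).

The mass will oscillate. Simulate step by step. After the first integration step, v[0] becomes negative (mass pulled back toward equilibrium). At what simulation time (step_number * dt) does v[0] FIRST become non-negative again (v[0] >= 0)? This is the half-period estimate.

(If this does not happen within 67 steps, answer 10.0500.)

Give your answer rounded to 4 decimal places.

Answer: 3.7500

Derivation:
Step 0: x=[6.7000] v=[0.0000]
Step 1: x=[6.6551] v=[-0.2994]
Step 2: x=[6.5660] v=[-0.5938]
Step 3: x=[6.4343] v=[-0.8783]
Step 4: x=[6.2621] v=[-1.1482]
Step 5: x=[6.0523] v=[-1.3990]
Step 6: x=[5.8083] v=[-1.6265]
Step 7: x=[5.5343] v=[-1.8270]
Step 8: x=[5.2347] v=[-1.9971]
Step 9: x=[4.9146] v=[-2.1340]
Step 10: x=[4.5793] v=[-2.2354]
Step 11: x=[4.2344] v=[-2.2996]
Step 12: x=[3.8856] v=[-2.3256]
Step 13: x=[3.5387] v=[-2.3129]
Step 14: x=[3.1994] v=[-2.2618]
Step 15: x=[2.8735] v=[-2.1730]
Step 16: x=[2.5663] v=[-2.0481]
Step 17: x=[2.2829] v=[-1.8891]
Step 18: x=[2.0281] v=[-1.6987]
Step 19: x=[1.8061] v=[-1.4801]
Step 20: x=[1.6206] v=[-1.2369]
Step 21: x=[1.4746] v=[-0.9731]
Step 22: x=[1.3706] v=[-0.6931]
Step 23: x=[1.3104] v=[-0.4016]
Step 24: x=[1.2949] v=[-0.1034]
Step 25: x=[1.3244] v=[0.1965]
First v>=0 after going negative at step 25, time=3.7500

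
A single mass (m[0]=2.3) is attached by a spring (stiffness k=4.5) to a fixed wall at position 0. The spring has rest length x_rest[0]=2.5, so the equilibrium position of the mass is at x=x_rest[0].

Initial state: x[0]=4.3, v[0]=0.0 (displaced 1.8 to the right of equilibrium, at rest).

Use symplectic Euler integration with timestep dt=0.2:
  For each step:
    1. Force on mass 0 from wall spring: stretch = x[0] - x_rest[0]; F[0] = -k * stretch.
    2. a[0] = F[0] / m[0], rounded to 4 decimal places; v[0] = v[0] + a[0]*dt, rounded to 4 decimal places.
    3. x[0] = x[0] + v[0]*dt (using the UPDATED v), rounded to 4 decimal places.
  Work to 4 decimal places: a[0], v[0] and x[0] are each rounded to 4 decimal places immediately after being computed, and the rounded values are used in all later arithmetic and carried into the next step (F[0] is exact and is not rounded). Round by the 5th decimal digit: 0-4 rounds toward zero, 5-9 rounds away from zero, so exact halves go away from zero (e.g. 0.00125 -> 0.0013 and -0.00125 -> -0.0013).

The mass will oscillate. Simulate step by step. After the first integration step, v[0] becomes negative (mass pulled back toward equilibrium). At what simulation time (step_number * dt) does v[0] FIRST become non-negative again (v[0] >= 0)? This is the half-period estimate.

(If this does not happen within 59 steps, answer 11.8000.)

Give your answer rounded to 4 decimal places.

Step 0: x=[4.3000] v=[0.0000]
Step 1: x=[4.1591] v=[-0.7043]
Step 2: x=[3.8884] v=[-1.3535]
Step 3: x=[3.5090] v=[-1.8968]
Step 4: x=[3.0507] v=[-2.2916]
Step 5: x=[2.5493] v=[-2.5071]
Step 6: x=[2.0440] v=[-2.5264]
Step 7: x=[1.5744] v=[-2.3480]
Step 8: x=[1.1772] v=[-1.9858]
Step 9: x=[0.8836] v=[-1.4682]
Step 10: x=[0.7165] v=[-0.8357]
Step 11: x=[0.6889] v=[-0.1378]
Step 12: x=[0.8031] v=[0.5709]
First v>=0 after going negative at step 12, time=2.4000

Answer: 2.4000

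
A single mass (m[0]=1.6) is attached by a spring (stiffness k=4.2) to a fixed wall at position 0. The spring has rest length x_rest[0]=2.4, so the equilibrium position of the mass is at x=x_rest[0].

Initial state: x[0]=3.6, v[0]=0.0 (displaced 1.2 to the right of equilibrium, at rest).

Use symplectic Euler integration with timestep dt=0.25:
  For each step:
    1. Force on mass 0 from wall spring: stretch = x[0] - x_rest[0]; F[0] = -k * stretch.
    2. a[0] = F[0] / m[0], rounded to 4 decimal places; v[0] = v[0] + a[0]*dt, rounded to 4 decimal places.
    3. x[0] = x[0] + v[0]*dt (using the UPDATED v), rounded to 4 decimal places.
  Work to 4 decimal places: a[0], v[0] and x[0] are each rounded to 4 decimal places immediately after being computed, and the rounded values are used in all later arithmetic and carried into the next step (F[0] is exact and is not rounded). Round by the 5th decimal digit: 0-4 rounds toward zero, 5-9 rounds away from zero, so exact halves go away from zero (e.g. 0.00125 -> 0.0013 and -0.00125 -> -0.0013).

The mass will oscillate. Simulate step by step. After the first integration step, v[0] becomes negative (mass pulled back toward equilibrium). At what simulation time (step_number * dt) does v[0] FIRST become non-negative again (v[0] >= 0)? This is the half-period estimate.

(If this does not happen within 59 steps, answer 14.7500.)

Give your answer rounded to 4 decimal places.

Step 0: x=[3.6000] v=[0.0000]
Step 1: x=[3.4031] v=[-0.7875]
Step 2: x=[3.0417] v=[-1.4458]
Step 3: x=[2.5750] v=[-1.8669]
Step 4: x=[2.0796] v=[-1.9818]
Step 5: x=[1.6367] v=[-1.7715]
Step 6: x=[1.3191] v=[-1.2706]
Step 7: x=[1.1788] v=[-0.5613]
Step 8: x=[1.2388] v=[0.2401]
First v>=0 after going negative at step 8, time=2.0000

Answer: 2.0000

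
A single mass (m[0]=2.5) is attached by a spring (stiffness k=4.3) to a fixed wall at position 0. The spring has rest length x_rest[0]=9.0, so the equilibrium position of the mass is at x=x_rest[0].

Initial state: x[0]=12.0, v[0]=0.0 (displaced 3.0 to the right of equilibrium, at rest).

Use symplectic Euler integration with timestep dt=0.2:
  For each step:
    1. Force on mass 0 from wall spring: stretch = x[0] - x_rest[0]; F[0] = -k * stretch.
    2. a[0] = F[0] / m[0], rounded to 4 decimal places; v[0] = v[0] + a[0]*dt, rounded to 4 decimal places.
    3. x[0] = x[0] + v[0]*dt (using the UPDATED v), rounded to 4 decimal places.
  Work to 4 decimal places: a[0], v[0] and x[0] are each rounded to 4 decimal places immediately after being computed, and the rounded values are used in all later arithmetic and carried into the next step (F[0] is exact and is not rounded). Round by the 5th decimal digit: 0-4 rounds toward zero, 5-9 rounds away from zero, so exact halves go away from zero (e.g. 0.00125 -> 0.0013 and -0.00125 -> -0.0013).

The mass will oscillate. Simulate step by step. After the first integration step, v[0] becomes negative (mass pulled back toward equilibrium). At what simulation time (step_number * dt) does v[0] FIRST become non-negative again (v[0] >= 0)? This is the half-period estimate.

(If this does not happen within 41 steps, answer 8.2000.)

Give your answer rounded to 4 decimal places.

Step 0: x=[12.0000] v=[0.0000]
Step 1: x=[11.7936] v=[-1.0320]
Step 2: x=[11.3950] v=[-1.9930]
Step 3: x=[10.8316] v=[-2.8169]
Step 4: x=[10.1422] v=[-3.4470]
Step 5: x=[9.3742] v=[-3.8399]
Step 6: x=[8.5805] v=[-3.9686]
Step 7: x=[7.8156] v=[-3.8243]
Step 8: x=[7.1322] v=[-3.4169]
Step 9: x=[6.5773] v=[-2.7744]
Step 10: x=[6.1891] v=[-1.9410]
Step 11: x=[5.9943] v=[-0.9741]
Step 12: x=[6.0063] v=[0.0599]
First v>=0 after going negative at step 12, time=2.4000

Answer: 2.4000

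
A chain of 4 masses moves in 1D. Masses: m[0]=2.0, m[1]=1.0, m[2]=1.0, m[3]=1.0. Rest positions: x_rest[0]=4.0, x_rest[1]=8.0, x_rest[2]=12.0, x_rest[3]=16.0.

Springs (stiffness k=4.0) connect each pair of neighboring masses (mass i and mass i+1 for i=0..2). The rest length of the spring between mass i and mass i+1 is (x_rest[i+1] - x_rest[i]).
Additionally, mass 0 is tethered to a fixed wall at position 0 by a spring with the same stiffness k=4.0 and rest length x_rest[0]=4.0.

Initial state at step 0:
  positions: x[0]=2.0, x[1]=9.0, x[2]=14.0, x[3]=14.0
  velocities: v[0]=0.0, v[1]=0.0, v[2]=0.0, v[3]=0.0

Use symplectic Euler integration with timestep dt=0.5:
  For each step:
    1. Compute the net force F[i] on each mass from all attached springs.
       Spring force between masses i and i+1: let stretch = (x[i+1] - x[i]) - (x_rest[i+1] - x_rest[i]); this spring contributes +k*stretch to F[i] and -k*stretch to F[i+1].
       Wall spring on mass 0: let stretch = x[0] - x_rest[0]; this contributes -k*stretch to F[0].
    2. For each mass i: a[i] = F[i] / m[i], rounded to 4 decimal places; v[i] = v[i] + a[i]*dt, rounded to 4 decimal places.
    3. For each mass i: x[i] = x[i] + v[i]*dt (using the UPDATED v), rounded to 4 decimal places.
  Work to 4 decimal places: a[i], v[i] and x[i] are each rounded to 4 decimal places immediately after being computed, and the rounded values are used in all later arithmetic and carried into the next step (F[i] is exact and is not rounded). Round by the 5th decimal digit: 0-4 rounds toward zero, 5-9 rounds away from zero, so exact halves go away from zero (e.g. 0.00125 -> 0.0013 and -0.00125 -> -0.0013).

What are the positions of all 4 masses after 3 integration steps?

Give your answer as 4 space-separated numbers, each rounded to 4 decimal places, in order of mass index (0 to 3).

Answer: 3.7500 10.0000 12.5000 14.0000

Derivation:
Step 0: x=[2.0000 9.0000 14.0000 14.0000] v=[0.0000 0.0000 0.0000 0.0000]
Step 1: x=[4.5000 7.0000 9.0000 18.0000] v=[5.0000 -4.0000 -10.0000 8.0000]
Step 2: x=[6.0000 4.5000 11.0000 17.0000] v=[3.0000 -5.0000 4.0000 -2.0000]
Step 3: x=[3.7500 10.0000 12.5000 14.0000] v=[-4.5000 11.0000 3.0000 -6.0000]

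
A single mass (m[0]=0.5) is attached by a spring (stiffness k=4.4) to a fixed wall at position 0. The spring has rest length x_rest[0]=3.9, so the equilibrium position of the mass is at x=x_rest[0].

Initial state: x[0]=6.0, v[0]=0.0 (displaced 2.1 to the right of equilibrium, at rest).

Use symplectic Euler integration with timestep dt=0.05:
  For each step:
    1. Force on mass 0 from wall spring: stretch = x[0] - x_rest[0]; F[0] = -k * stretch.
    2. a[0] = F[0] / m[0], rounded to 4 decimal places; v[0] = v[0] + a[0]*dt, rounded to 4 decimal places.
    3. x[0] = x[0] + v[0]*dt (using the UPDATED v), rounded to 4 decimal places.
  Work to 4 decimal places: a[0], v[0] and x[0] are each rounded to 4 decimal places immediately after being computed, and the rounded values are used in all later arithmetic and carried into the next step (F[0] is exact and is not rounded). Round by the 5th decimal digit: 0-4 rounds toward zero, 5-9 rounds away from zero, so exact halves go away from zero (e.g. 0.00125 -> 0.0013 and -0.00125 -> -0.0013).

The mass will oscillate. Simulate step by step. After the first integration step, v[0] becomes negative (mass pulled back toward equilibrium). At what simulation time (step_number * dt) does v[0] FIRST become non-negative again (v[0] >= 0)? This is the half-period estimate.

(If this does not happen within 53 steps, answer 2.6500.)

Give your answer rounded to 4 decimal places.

Answer: 1.1000

Derivation:
Step 0: x=[6.0000] v=[0.0000]
Step 1: x=[5.9538] v=[-0.9240]
Step 2: x=[5.8624] v=[-1.8277]
Step 3: x=[5.7278] v=[-2.6912]
Step 4: x=[5.5530] v=[-3.4954]
Step 5: x=[5.3419] v=[-4.2227]
Step 6: x=[5.0990] v=[-4.8571]
Step 7: x=[4.8298] v=[-5.3847]
Step 8: x=[4.5401] v=[-5.7938]
Step 9: x=[4.2363] v=[-6.0754]
Step 10: x=[3.9251] v=[-6.2234]
Step 11: x=[3.6134] v=[-6.2344]
Step 12: x=[3.3080] v=[-6.1083]
Step 13: x=[3.0156] v=[-5.8478]
Step 14: x=[2.7427] v=[-5.4587]
Step 15: x=[2.4952] v=[-4.9495]
Step 16: x=[2.2786] v=[-4.3314]
Step 17: x=[2.0977] v=[-3.6180]
Step 18: x=[1.9565] v=[-2.8250]
Step 19: x=[1.8580] v=[-1.9699]
Step 20: x=[1.8044] v=[-1.0714]
Step 21: x=[1.7969] v=[-0.1493]
Step 22: x=[1.8357] v=[0.7761]
First v>=0 after going negative at step 22, time=1.1000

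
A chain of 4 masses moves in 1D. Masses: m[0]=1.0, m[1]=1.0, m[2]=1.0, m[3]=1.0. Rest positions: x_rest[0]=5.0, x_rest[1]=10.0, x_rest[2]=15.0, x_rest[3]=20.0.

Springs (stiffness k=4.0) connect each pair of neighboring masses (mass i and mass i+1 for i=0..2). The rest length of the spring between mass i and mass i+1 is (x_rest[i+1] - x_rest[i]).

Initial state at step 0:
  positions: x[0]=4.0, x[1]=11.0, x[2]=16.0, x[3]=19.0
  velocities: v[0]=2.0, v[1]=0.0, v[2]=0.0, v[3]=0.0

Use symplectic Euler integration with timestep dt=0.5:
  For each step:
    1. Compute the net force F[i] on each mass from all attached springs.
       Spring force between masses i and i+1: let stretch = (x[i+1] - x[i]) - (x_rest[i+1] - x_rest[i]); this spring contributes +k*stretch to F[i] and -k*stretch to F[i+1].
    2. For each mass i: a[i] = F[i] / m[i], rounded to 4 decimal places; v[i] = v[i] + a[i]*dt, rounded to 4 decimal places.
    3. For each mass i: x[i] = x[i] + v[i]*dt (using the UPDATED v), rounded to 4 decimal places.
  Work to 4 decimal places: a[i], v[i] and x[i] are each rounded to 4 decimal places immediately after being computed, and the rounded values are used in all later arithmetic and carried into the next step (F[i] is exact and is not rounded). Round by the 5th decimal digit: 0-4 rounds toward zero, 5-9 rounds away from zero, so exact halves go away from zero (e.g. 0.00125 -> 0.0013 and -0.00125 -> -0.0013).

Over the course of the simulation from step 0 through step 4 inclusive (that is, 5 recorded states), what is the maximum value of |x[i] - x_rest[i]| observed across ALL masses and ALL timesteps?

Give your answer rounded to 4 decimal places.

Answer: 2.0000

Derivation:
Step 0: x=[4.0000 11.0000 16.0000 19.0000] v=[2.0000 0.0000 0.0000 0.0000]
Step 1: x=[7.0000 9.0000 14.0000 21.0000] v=[6.0000 -4.0000 -4.0000 4.0000]
Step 2: x=[7.0000 10.0000 14.0000 21.0000] v=[0.0000 2.0000 0.0000 0.0000]
Step 3: x=[5.0000 12.0000 17.0000 19.0000] v=[-4.0000 4.0000 6.0000 -4.0000]
Step 4: x=[5.0000 12.0000 17.0000 20.0000] v=[0.0000 0.0000 0.0000 2.0000]
Max displacement = 2.0000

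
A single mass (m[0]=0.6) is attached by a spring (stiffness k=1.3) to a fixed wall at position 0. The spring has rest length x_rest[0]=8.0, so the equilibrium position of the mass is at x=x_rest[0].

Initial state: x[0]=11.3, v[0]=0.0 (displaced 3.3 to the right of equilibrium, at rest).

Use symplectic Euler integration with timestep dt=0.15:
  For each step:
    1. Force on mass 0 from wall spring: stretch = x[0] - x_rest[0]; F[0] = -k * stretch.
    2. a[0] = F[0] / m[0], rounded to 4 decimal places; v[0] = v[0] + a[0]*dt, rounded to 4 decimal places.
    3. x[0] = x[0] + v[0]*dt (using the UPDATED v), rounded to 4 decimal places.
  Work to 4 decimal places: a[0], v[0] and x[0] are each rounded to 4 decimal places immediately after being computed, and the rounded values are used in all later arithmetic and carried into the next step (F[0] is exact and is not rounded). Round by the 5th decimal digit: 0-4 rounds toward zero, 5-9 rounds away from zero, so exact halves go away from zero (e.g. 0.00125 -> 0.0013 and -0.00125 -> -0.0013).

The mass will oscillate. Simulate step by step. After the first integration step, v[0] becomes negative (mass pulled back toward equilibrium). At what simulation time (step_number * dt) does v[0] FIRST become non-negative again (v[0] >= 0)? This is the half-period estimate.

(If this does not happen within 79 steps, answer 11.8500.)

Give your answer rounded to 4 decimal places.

Step 0: x=[11.3000] v=[0.0000]
Step 1: x=[11.1391] v=[-1.0725]
Step 2: x=[10.8252] v=[-2.0927]
Step 3: x=[10.3736] v=[-3.0109]
Step 4: x=[9.8063] v=[-3.7823]
Step 5: x=[9.1509] v=[-4.3694]
Step 6: x=[8.4394] v=[-4.7434]
Step 7: x=[7.7065] v=[-4.8862]
Step 8: x=[6.9879] v=[-4.7908]
Step 9: x=[6.3186] v=[-4.4619]
Step 10: x=[5.7313] v=[-3.9155]
Step 11: x=[5.2546] v=[-3.1782]
Step 12: x=[4.9117] v=[-2.2859]
Step 13: x=[4.7194] v=[-1.2822]
Step 14: x=[4.6870] v=[-0.2160]
Step 15: x=[4.8161] v=[0.8607]
First v>=0 after going negative at step 15, time=2.2500

Answer: 2.2500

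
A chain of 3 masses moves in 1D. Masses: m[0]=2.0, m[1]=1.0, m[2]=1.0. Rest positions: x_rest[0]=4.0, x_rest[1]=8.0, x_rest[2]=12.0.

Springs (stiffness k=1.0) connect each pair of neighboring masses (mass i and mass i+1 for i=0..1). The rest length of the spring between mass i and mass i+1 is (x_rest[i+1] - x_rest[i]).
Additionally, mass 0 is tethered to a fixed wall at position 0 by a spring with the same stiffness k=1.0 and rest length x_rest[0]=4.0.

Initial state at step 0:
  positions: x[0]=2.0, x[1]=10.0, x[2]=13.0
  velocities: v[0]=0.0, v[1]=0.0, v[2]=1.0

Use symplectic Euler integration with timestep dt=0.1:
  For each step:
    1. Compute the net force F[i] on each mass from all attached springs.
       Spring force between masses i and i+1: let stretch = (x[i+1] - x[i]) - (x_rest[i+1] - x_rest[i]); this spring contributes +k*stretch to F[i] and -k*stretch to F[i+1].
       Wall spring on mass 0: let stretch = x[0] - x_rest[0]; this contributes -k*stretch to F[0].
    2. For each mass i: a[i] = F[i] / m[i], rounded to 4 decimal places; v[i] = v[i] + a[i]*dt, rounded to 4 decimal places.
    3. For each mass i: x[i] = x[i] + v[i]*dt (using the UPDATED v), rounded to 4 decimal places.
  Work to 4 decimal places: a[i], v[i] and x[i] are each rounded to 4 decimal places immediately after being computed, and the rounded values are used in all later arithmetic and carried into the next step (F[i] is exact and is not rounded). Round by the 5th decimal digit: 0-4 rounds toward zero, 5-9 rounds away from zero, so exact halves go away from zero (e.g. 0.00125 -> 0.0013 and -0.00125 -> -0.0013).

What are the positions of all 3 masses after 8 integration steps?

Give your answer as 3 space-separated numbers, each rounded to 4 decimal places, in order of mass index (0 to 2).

Step 0: x=[2.0000 10.0000 13.0000] v=[0.0000 0.0000 1.0000]
Step 1: x=[2.0300 9.9500 13.1100] v=[0.3000 -0.5000 1.1000]
Step 2: x=[2.0895 9.8524 13.2284] v=[0.5945 -0.9760 1.1840]
Step 3: x=[2.1773 9.7109 13.3530] v=[0.8782 -1.4147 1.2464]
Step 4: x=[2.2919 9.5305 13.4812] v=[1.1460 -1.8039 1.2822]
Step 5: x=[2.4312 9.3172 13.6099] v=[1.3933 -2.1327 1.2871]
Step 6: x=[2.5928 9.0780 13.7357] v=[1.6160 -2.3920 1.2578]
Step 7: x=[2.7739 8.8205 13.8549] v=[1.8106 -2.5748 1.1920]
Step 8: x=[2.9713 8.5529 13.9638] v=[1.9742 -2.6760 1.0886]

Answer: 2.9713 8.5529 13.9638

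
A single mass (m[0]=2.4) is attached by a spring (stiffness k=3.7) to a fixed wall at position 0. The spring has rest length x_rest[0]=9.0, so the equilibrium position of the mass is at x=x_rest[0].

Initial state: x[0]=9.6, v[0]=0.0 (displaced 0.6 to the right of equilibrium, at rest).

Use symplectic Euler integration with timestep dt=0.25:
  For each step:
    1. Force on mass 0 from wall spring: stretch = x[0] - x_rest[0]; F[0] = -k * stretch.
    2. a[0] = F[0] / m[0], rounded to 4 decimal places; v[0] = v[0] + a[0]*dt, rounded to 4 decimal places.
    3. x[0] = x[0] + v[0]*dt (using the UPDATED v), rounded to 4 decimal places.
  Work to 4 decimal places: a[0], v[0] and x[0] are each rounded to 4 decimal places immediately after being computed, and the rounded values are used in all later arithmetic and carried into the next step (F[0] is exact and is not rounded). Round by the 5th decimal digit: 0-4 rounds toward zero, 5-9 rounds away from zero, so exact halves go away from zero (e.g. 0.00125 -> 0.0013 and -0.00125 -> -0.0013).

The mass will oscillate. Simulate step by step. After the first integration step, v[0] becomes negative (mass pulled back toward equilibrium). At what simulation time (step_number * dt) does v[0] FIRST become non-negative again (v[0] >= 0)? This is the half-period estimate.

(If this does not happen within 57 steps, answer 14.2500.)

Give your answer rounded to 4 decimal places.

Step 0: x=[9.6000] v=[0.0000]
Step 1: x=[9.5422] v=[-0.2313]
Step 2: x=[9.4321] v=[-0.4403]
Step 3: x=[9.2804] v=[-0.6069]
Step 4: x=[9.1017] v=[-0.7150]
Step 5: x=[8.9132] v=[-0.7542]
Step 6: x=[8.7330] v=[-0.7208]
Step 7: x=[8.5785] v=[-0.6179]
Step 8: x=[8.4646] v=[-0.4555]
Step 9: x=[8.4023] v=[-0.2492]
Step 10: x=[8.3976] v=[-0.0188]
Step 11: x=[8.4510] v=[0.2134]
First v>=0 after going negative at step 11, time=2.7500

Answer: 2.7500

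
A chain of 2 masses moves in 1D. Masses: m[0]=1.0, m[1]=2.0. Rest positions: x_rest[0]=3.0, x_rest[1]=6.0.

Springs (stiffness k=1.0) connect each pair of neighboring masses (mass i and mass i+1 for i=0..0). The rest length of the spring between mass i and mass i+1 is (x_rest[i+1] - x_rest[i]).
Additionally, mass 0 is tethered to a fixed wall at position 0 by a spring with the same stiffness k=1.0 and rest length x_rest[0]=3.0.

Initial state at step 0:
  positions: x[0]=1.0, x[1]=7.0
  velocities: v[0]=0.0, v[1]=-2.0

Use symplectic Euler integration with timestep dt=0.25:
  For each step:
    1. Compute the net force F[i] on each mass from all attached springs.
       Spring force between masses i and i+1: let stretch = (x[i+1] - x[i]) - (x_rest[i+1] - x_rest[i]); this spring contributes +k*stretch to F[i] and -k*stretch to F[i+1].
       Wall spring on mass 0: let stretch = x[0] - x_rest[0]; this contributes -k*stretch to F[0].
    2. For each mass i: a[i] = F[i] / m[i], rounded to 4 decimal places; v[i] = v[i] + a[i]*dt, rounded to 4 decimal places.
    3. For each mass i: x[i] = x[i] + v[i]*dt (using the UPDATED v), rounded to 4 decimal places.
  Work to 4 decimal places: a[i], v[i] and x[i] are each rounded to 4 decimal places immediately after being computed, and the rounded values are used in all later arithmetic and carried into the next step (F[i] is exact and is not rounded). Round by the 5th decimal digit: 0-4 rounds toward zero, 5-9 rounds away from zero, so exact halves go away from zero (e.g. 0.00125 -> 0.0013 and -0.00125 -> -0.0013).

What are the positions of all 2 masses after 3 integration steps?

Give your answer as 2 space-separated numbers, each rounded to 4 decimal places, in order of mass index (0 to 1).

Step 0: x=[1.0000 7.0000] v=[0.0000 -2.0000]
Step 1: x=[1.3125 6.4063] v=[1.2500 -2.3750]
Step 2: x=[1.8613 5.7471] v=[2.1953 -2.6367]
Step 3: x=[2.5367 5.0603] v=[2.7014 -2.7474]

Answer: 2.5367 5.0603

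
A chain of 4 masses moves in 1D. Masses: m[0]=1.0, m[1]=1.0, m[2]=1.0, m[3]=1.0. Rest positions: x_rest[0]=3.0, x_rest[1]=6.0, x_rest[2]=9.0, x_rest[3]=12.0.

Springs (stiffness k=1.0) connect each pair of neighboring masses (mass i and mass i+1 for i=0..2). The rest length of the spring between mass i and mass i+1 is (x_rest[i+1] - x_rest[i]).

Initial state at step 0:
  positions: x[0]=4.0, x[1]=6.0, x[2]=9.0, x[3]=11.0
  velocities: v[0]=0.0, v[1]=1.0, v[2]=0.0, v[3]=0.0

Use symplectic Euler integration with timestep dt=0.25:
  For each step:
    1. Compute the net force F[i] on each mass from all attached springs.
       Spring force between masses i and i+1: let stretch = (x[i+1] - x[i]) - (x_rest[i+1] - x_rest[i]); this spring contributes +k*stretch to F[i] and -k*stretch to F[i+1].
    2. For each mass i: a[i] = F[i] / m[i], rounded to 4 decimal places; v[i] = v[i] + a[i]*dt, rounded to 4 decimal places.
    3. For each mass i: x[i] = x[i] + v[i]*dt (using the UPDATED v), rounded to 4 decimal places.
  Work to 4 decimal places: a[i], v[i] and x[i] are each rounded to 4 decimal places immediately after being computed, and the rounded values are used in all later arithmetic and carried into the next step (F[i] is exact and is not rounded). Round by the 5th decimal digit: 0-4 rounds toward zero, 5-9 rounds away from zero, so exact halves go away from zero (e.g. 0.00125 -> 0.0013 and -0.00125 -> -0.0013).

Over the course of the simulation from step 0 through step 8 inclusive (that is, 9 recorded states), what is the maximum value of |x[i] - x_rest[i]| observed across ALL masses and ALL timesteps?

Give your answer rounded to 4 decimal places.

Answer: 1.2189

Derivation:
Step 0: x=[4.0000 6.0000 9.0000 11.0000] v=[0.0000 1.0000 0.0000 0.0000]
Step 1: x=[3.9375 6.3125 8.9375 11.0625] v=[-0.2500 1.2500 -0.2500 0.2500]
Step 2: x=[3.8359 6.6406 8.8438 11.1797] v=[-0.4063 1.3125 -0.3750 0.4688]
Step 3: x=[3.7221 6.9311 8.7584 11.3384] v=[-0.4551 1.1621 -0.3418 0.6348]
Step 4: x=[3.6214 7.1353 8.7200 11.5234] v=[-0.4029 0.8167 -0.1536 0.7398]
Step 5: x=[3.5528 7.2189 8.7578 11.7207] v=[-0.2744 0.3344 0.1511 0.7890]
Step 6: x=[3.5258 7.1696 8.8846 11.9203] v=[-0.1079 -0.1974 0.5071 0.7983]
Step 7: x=[3.5391 6.9997 9.0939 12.1177] v=[0.0531 -0.6796 0.8373 0.7894]
Step 8: x=[3.5812 6.7444 9.3613 12.3136] v=[0.1683 -1.0212 1.0697 0.7835]
Max displacement = 1.2189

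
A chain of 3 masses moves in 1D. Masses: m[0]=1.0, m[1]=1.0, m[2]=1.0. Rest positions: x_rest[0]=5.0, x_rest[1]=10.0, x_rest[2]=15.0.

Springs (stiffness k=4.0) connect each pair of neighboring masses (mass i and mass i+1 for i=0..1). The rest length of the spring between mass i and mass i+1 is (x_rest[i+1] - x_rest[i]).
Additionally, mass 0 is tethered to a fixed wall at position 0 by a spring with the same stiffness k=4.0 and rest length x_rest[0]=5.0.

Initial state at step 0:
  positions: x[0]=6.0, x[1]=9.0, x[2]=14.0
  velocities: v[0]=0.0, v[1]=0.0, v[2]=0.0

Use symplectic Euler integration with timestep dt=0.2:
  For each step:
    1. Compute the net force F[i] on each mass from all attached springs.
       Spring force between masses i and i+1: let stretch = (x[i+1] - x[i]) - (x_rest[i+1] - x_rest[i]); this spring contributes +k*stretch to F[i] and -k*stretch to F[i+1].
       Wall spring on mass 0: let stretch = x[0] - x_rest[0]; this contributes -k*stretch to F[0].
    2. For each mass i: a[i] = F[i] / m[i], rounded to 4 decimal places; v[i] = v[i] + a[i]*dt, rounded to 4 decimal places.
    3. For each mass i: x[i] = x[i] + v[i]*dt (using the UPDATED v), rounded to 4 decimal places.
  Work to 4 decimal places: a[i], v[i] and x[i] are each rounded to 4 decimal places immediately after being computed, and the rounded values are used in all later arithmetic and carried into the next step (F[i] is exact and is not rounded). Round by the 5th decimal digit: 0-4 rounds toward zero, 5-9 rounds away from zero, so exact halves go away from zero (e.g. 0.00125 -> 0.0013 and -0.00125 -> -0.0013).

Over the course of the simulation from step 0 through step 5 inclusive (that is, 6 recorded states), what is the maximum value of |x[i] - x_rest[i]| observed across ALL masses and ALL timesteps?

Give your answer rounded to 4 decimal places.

Answer: 1.3416

Derivation:
Step 0: x=[6.0000 9.0000 14.0000] v=[0.0000 0.0000 0.0000]
Step 1: x=[5.5200 9.3200 14.0000] v=[-2.4000 1.6000 0.0000]
Step 2: x=[4.7648 9.7808 14.0512] v=[-3.7760 2.3040 0.2560]
Step 3: x=[4.0498 10.1223 14.2191] v=[-3.5750 1.7075 0.8397]
Step 4: x=[3.6584 10.1477 14.5316] v=[-1.9568 0.1269 1.5623]
Step 5: x=[3.7200 9.8362 14.9426] v=[0.3079 -1.5574 2.0552]
Max displacement = 1.3416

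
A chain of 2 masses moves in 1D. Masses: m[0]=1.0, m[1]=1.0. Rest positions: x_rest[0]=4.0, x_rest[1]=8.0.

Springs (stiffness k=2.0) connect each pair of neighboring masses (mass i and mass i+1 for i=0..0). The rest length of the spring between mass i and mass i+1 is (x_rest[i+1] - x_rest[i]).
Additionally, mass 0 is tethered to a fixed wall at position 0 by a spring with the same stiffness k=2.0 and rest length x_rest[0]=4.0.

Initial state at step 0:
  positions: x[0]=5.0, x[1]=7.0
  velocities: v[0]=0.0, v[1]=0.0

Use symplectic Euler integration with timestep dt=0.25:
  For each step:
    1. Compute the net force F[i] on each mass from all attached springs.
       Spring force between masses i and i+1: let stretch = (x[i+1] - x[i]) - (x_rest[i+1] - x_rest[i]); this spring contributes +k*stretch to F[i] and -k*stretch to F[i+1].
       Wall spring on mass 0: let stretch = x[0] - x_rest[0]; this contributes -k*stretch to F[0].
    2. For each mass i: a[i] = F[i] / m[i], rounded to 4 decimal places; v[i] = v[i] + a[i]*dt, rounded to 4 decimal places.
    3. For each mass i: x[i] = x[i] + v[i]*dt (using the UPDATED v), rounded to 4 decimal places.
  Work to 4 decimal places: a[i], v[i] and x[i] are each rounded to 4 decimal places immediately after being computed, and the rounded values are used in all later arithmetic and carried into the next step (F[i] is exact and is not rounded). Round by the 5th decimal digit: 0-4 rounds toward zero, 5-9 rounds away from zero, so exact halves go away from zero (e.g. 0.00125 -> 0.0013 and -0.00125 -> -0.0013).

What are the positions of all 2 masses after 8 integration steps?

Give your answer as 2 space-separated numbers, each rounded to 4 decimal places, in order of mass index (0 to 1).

Step 0: x=[5.0000 7.0000] v=[0.0000 0.0000]
Step 1: x=[4.6250 7.2500] v=[-1.5000 1.0000]
Step 2: x=[4.0000 7.6719] v=[-2.5000 1.6875]
Step 3: x=[3.3340 8.1348] v=[-2.6641 1.8516]
Step 4: x=[2.8513 8.4976] v=[-1.9307 1.4512]
Step 5: x=[2.7180 8.6546] v=[-0.5332 0.6281]
Step 6: x=[2.9870 8.5696] v=[1.0761 -0.3402]
Step 7: x=[3.5805 8.2867] v=[2.3739 -1.1315]
Step 8: x=[4.3147 7.9156] v=[2.9368 -1.4846]

Answer: 4.3147 7.9156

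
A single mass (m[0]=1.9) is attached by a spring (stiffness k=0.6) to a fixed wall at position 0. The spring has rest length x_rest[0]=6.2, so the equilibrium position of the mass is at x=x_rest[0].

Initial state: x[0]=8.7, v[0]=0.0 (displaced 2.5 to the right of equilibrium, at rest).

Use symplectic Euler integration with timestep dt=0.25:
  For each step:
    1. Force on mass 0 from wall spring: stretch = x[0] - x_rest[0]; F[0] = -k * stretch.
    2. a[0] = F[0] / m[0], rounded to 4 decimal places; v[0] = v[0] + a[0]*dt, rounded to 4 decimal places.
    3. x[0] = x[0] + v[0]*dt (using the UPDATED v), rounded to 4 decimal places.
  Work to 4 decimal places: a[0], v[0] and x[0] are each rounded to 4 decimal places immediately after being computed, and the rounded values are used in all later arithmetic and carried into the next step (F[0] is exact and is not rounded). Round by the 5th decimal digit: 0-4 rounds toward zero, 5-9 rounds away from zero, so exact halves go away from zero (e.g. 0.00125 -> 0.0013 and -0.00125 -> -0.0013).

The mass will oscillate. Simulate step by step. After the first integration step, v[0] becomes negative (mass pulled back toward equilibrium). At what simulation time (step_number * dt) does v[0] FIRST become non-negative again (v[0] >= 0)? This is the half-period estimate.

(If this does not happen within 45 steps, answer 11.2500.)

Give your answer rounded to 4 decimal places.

Step 0: x=[8.7000] v=[0.0000]
Step 1: x=[8.6507] v=[-0.1974]
Step 2: x=[8.5530] v=[-0.3909]
Step 3: x=[8.4088] v=[-0.5767]
Step 4: x=[8.2210] v=[-0.7511]
Step 5: x=[7.9933] v=[-0.9107]
Step 6: x=[7.7302] v=[-1.0523]
Step 7: x=[7.4369] v=[-1.1731]
Step 8: x=[7.1192] v=[-1.2708]
Step 9: x=[6.7834] v=[-1.3434]
Step 10: x=[6.4360] v=[-1.3895]
Step 11: x=[6.0840] v=[-1.4081]
Step 12: x=[5.7343] v=[-1.3990]
Step 13: x=[5.3938] v=[-1.3622]
Step 14: x=[5.0692] v=[-1.2986]
Step 15: x=[4.7669] v=[-1.2093]
Step 16: x=[4.4929] v=[-1.0962]
Step 17: x=[4.2526] v=[-0.9614]
Step 18: x=[4.0507] v=[-0.8077]
Step 19: x=[3.8912] v=[-0.6380]
Step 20: x=[3.7773] v=[-0.4557]
Step 21: x=[3.7112] v=[-0.2644]
Step 22: x=[3.6942] v=[-0.0679]
Step 23: x=[3.7267] v=[0.1299]
First v>=0 after going negative at step 23, time=5.7500

Answer: 5.7500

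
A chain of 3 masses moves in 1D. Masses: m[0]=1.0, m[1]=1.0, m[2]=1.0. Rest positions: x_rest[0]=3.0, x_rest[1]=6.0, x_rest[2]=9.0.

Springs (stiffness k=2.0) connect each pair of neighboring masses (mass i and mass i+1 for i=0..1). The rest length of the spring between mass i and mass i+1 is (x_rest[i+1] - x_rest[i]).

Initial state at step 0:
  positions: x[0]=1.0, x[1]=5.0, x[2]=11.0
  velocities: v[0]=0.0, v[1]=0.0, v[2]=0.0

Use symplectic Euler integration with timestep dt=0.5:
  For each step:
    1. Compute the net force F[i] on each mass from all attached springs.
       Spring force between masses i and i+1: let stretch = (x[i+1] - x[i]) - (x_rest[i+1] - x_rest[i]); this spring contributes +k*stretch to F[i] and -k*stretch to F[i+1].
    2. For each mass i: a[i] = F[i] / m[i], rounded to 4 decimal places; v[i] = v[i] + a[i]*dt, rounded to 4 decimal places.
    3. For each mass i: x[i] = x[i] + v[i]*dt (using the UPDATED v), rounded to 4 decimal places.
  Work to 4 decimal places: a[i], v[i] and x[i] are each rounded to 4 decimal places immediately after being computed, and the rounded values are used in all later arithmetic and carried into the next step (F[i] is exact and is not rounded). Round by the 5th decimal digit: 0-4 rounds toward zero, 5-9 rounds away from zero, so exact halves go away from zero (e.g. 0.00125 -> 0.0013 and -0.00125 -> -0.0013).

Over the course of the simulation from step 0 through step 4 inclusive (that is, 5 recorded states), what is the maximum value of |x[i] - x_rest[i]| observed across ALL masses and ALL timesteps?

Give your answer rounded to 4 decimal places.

Answer: 2.1875

Derivation:
Step 0: x=[1.0000 5.0000 11.0000] v=[0.0000 0.0000 0.0000]
Step 1: x=[1.5000 6.0000 9.5000] v=[1.0000 2.0000 -3.0000]
Step 2: x=[2.7500 6.5000 7.7500] v=[2.5000 1.0000 -3.5000]
Step 3: x=[4.3750 5.7500 6.8750] v=[3.2500 -1.5000 -1.7500]
Step 4: x=[5.1875 4.8750 6.9375] v=[1.6250 -1.7500 0.1250]
Max displacement = 2.1875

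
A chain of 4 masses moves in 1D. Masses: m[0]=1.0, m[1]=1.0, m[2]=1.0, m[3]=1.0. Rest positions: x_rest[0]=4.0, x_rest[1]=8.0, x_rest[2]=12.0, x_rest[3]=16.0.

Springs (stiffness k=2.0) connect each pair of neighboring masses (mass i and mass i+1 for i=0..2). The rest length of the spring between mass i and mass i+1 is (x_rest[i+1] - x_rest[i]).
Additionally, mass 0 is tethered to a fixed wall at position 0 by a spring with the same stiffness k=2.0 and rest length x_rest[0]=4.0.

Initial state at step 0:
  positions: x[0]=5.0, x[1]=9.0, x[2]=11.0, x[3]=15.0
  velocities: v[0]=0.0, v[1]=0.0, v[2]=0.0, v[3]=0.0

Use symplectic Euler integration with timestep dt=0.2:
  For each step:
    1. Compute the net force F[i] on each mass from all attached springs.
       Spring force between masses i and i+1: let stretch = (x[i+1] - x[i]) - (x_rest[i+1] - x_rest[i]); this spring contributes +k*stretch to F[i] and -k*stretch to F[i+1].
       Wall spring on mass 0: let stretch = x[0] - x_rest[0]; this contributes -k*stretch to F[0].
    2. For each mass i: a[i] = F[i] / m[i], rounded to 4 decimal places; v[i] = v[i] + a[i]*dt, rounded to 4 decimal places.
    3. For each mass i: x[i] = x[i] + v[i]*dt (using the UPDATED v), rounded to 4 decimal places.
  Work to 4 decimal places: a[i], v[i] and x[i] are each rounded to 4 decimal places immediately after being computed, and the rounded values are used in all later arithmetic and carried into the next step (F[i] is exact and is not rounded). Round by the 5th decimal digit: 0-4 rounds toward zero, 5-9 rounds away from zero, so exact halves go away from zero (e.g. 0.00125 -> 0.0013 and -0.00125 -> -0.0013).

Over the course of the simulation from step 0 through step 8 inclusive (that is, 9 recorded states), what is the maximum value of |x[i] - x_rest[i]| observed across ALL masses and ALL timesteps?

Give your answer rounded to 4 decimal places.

Answer: 1.1328

Derivation:
Step 0: x=[5.0000 9.0000 11.0000 15.0000] v=[0.0000 0.0000 0.0000 0.0000]
Step 1: x=[4.9200 8.8400 11.1600 15.0000] v=[-0.4000 -0.8000 0.8000 0.0000]
Step 2: x=[4.7600 8.5520 11.4416 15.0128] v=[-0.8000 -1.4400 1.4080 0.0640]
Step 3: x=[4.5226 8.1918 11.7777 15.0599] v=[-1.1872 -1.8010 1.6806 0.2355]
Step 4: x=[4.2169 7.8249 12.0895 15.1644] v=[-1.5286 -1.8343 1.5591 0.5226]
Step 5: x=[3.8625 7.5106 12.3061 15.3429] v=[-1.7722 -1.5717 1.0832 0.8926]
Step 6: x=[3.4909 7.2881 12.3820 15.5985] v=[-1.8580 -1.1127 0.3797 1.2779]
Step 7: x=[3.1438 7.1693 12.3077 15.9168] v=[-1.7355 -0.5940 -0.3713 1.5913]
Step 8: x=[2.8672 7.1395 12.1111 16.2663] v=[-1.3828 -0.1488 -0.9830 1.7477]
Max displacement = 1.1328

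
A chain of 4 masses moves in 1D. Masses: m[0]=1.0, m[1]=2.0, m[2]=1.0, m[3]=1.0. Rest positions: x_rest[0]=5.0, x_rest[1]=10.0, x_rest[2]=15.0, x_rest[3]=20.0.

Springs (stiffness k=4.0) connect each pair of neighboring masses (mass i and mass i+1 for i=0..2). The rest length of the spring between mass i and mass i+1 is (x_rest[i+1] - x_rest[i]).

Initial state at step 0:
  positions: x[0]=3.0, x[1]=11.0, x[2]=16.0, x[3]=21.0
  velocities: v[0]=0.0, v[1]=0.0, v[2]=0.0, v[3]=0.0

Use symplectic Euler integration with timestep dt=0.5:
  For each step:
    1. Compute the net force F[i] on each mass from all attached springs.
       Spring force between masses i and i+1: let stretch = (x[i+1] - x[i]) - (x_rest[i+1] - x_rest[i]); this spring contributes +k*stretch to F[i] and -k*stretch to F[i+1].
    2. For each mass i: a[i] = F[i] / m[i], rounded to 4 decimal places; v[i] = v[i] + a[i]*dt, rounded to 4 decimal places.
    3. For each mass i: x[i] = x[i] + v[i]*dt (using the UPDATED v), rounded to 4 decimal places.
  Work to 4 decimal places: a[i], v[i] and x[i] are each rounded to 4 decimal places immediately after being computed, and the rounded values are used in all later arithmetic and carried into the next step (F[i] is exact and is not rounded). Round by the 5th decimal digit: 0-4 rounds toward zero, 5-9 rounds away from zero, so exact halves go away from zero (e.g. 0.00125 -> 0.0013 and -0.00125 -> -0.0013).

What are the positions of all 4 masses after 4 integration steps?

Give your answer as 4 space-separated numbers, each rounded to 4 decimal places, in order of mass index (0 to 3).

Step 0: x=[3.0000 11.0000 16.0000 21.0000] v=[0.0000 0.0000 0.0000 0.0000]
Step 1: x=[6.0000 9.5000 16.0000 21.0000] v=[6.0000 -3.0000 0.0000 0.0000]
Step 2: x=[7.5000 9.5000 14.5000 21.0000] v=[3.0000 0.0000 -3.0000 0.0000]
Step 3: x=[6.0000 11.0000 14.5000 19.5000] v=[-3.0000 3.0000 0.0000 -3.0000]
Step 4: x=[4.5000 11.7500 16.0000 18.0000] v=[-3.0000 1.5000 3.0000 -3.0000]

Answer: 4.5000 11.7500 16.0000 18.0000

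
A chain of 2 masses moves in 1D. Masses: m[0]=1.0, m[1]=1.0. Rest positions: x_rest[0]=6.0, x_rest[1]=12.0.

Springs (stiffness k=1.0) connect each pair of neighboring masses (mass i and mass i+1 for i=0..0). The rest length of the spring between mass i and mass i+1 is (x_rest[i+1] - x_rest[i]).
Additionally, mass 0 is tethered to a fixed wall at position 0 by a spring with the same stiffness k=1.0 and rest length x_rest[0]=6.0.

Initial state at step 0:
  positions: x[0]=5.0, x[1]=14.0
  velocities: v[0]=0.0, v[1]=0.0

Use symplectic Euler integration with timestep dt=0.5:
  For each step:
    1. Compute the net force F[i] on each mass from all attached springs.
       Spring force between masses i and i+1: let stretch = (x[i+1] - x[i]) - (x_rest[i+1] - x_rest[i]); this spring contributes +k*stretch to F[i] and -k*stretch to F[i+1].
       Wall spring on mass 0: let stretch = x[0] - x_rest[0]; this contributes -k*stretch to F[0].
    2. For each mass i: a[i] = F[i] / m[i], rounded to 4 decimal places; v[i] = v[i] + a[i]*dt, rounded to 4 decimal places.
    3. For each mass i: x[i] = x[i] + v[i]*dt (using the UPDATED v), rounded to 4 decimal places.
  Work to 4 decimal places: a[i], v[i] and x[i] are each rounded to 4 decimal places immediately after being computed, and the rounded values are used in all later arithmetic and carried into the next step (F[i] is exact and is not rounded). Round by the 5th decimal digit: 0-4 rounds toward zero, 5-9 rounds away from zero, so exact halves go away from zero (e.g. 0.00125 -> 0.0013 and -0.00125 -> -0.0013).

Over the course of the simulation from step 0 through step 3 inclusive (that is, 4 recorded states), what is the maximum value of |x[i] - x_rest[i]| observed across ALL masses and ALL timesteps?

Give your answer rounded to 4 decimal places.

Step 0: x=[5.0000 14.0000] v=[0.0000 0.0000]
Step 1: x=[6.0000 13.2500] v=[2.0000 -1.5000]
Step 2: x=[7.3125 12.1875] v=[2.6250 -2.1250]
Step 3: x=[8.0157 11.4063] v=[1.4063 -1.5625]
Max displacement = 2.0157

Answer: 2.0157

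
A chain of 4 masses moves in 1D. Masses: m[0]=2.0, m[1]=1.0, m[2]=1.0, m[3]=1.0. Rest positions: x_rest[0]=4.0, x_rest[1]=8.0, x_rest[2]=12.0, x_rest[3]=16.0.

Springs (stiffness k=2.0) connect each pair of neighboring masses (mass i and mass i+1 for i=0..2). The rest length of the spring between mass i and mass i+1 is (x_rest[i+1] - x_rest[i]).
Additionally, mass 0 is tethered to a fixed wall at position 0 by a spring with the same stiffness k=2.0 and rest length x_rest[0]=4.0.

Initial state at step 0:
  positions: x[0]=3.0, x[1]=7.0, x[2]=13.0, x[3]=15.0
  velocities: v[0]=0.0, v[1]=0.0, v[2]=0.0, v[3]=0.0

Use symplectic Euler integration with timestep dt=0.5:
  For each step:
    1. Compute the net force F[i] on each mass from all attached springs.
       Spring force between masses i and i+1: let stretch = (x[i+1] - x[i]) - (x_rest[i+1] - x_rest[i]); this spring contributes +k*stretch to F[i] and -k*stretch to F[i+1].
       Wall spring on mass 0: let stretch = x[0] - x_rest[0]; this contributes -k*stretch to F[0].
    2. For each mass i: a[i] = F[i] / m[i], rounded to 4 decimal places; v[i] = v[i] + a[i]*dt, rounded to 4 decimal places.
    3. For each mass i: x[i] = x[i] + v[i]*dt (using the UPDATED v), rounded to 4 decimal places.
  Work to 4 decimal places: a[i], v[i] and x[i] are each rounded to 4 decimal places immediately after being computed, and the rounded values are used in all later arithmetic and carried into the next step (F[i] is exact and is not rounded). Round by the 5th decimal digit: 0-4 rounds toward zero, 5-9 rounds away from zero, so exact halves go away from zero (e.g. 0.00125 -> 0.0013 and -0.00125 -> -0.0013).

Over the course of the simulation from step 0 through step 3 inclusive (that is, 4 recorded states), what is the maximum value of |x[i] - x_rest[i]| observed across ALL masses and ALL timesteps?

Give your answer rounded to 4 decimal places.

Answer: 2.0000

Derivation:
Step 0: x=[3.0000 7.0000 13.0000 15.0000] v=[0.0000 0.0000 0.0000 0.0000]
Step 1: x=[3.2500 8.0000 11.0000 16.0000] v=[0.5000 2.0000 -4.0000 2.0000]
Step 2: x=[3.8750 8.1250 10.0000 16.5000] v=[1.2500 0.2500 -2.0000 1.0000]
Step 3: x=[4.5938 7.0625 11.3125 15.7500] v=[1.4375 -2.1250 2.6250 -1.5000]
Max displacement = 2.0000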